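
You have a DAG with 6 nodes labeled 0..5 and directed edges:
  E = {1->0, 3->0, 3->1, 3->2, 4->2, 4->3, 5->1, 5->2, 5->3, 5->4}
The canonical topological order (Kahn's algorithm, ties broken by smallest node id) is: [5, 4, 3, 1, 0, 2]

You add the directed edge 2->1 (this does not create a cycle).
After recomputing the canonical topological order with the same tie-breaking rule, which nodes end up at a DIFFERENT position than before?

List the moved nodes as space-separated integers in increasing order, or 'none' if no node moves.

Answer: 0 1 2

Derivation:
Old toposort: [5, 4, 3, 1, 0, 2]
Added edge 2->1
Recompute Kahn (smallest-id tiebreak):
  initial in-degrees: [2, 3, 3, 2, 1, 0]
  ready (indeg=0): [5]
  pop 5: indeg[1]->2; indeg[2]->2; indeg[3]->1; indeg[4]->0 | ready=[4] | order so far=[5]
  pop 4: indeg[2]->1; indeg[3]->0 | ready=[3] | order so far=[5, 4]
  pop 3: indeg[0]->1; indeg[1]->1; indeg[2]->0 | ready=[2] | order so far=[5, 4, 3]
  pop 2: indeg[1]->0 | ready=[1] | order so far=[5, 4, 3, 2]
  pop 1: indeg[0]->0 | ready=[0] | order so far=[5, 4, 3, 2, 1]
  pop 0: no out-edges | ready=[] | order so far=[5, 4, 3, 2, 1, 0]
New canonical toposort: [5, 4, 3, 2, 1, 0]
Compare positions:
  Node 0: index 4 -> 5 (moved)
  Node 1: index 3 -> 4 (moved)
  Node 2: index 5 -> 3 (moved)
  Node 3: index 2 -> 2 (same)
  Node 4: index 1 -> 1 (same)
  Node 5: index 0 -> 0 (same)
Nodes that changed position: 0 1 2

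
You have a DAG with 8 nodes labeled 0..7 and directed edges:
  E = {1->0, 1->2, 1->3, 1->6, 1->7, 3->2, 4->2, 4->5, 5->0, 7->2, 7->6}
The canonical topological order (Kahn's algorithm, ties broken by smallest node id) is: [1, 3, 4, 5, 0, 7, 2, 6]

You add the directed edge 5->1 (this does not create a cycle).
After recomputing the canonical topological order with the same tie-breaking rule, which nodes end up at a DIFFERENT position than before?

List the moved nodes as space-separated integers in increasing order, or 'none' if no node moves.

Old toposort: [1, 3, 4, 5, 0, 7, 2, 6]
Added edge 5->1
Recompute Kahn (smallest-id tiebreak):
  initial in-degrees: [2, 1, 4, 1, 0, 1, 2, 1]
  ready (indeg=0): [4]
  pop 4: indeg[2]->3; indeg[5]->0 | ready=[5] | order so far=[4]
  pop 5: indeg[0]->1; indeg[1]->0 | ready=[1] | order so far=[4, 5]
  pop 1: indeg[0]->0; indeg[2]->2; indeg[3]->0; indeg[6]->1; indeg[7]->0 | ready=[0, 3, 7] | order so far=[4, 5, 1]
  pop 0: no out-edges | ready=[3, 7] | order so far=[4, 5, 1, 0]
  pop 3: indeg[2]->1 | ready=[7] | order so far=[4, 5, 1, 0, 3]
  pop 7: indeg[2]->0; indeg[6]->0 | ready=[2, 6] | order so far=[4, 5, 1, 0, 3, 7]
  pop 2: no out-edges | ready=[6] | order so far=[4, 5, 1, 0, 3, 7, 2]
  pop 6: no out-edges | ready=[] | order so far=[4, 5, 1, 0, 3, 7, 2, 6]
New canonical toposort: [4, 5, 1, 0, 3, 7, 2, 6]
Compare positions:
  Node 0: index 4 -> 3 (moved)
  Node 1: index 0 -> 2 (moved)
  Node 2: index 6 -> 6 (same)
  Node 3: index 1 -> 4 (moved)
  Node 4: index 2 -> 0 (moved)
  Node 5: index 3 -> 1 (moved)
  Node 6: index 7 -> 7 (same)
  Node 7: index 5 -> 5 (same)
Nodes that changed position: 0 1 3 4 5

Answer: 0 1 3 4 5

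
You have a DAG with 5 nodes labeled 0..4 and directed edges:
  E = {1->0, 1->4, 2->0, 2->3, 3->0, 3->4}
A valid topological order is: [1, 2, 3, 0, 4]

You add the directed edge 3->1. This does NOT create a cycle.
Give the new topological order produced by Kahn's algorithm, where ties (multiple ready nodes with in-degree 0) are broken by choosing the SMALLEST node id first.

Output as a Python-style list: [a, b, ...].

Old toposort: [1, 2, 3, 0, 4]
Added edge: 3->1
Position of 3 (2) > position of 1 (0). Must reorder: 3 must now come before 1.
Run Kahn's algorithm (break ties by smallest node id):
  initial in-degrees: [3, 1, 0, 1, 2]
  ready (indeg=0): [2]
  pop 2: indeg[0]->2; indeg[3]->0 | ready=[3] | order so far=[2]
  pop 3: indeg[0]->1; indeg[1]->0; indeg[4]->1 | ready=[1] | order so far=[2, 3]
  pop 1: indeg[0]->0; indeg[4]->0 | ready=[0, 4] | order so far=[2, 3, 1]
  pop 0: no out-edges | ready=[4] | order so far=[2, 3, 1, 0]
  pop 4: no out-edges | ready=[] | order so far=[2, 3, 1, 0, 4]
  Result: [2, 3, 1, 0, 4]

Answer: [2, 3, 1, 0, 4]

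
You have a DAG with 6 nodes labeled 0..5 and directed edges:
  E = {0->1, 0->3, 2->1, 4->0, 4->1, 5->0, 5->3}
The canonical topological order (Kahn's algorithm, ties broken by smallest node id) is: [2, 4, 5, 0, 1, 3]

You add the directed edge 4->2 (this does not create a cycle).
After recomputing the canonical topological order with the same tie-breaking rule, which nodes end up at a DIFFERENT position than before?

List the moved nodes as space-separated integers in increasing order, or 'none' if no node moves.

Answer: 2 4

Derivation:
Old toposort: [2, 4, 5, 0, 1, 3]
Added edge 4->2
Recompute Kahn (smallest-id tiebreak):
  initial in-degrees: [2, 3, 1, 2, 0, 0]
  ready (indeg=0): [4, 5]
  pop 4: indeg[0]->1; indeg[1]->2; indeg[2]->0 | ready=[2, 5] | order so far=[4]
  pop 2: indeg[1]->1 | ready=[5] | order so far=[4, 2]
  pop 5: indeg[0]->0; indeg[3]->1 | ready=[0] | order so far=[4, 2, 5]
  pop 0: indeg[1]->0; indeg[3]->0 | ready=[1, 3] | order so far=[4, 2, 5, 0]
  pop 1: no out-edges | ready=[3] | order so far=[4, 2, 5, 0, 1]
  pop 3: no out-edges | ready=[] | order so far=[4, 2, 5, 0, 1, 3]
New canonical toposort: [4, 2, 5, 0, 1, 3]
Compare positions:
  Node 0: index 3 -> 3 (same)
  Node 1: index 4 -> 4 (same)
  Node 2: index 0 -> 1 (moved)
  Node 3: index 5 -> 5 (same)
  Node 4: index 1 -> 0 (moved)
  Node 5: index 2 -> 2 (same)
Nodes that changed position: 2 4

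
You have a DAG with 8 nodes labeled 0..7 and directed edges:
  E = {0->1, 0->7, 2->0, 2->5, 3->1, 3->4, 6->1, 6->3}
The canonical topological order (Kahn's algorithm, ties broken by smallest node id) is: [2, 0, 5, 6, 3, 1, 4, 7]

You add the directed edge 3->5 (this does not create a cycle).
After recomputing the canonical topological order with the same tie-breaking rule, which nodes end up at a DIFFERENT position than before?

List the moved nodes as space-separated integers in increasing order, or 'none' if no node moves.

Answer: 1 3 4 5 6

Derivation:
Old toposort: [2, 0, 5, 6, 3, 1, 4, 7]
Added edge 3->5
Recompute Kahn (smallest-id tiebreak):
  initial in-degrees: [1, 3, 0, 1, 1, 2, 0, 1]
  ready (indeg=0): [2, 6]
  pop 2: indeg[0]->0; indeg[5]->1 | ready=[0, 6] | order so far=[2]
  pop 0: indeg[1]->2; indeg[7]->0 | ready=[6, 7] | order so far=[2, 0]
  pop 6: indeg[1]->1; indeg[3]->0 | ready=[3, 7] | order so far=[2, 0, 6]
  pop 3: indeg[1]->0; indeg[4]->0; indeg[5]->0 | ready=[1, 4, 5, 7] | order so far=[2, 0, 6, 3]
  pop 1: no out-edges | ready=[4, 5, 7] | order so far=[2, 0, 6, 3, 1]
  pop 4: no out-edges | ready=[5, 7] | order so far=[2, 0, 6, 3, 1, 4]
  pop 5: no out-edges | ready=[7] | order so far=[2, 0, 6, 3, 1, 4, 5]
  pop 7: no out-edges | ready=[] | order so far=[2, 0, 6, 3, 1, 4, 5, 7]
New canonical toposort: [2, 0, 6, 3, 1, 4, 5, 7]
Compare positions:
  Node 0: index 1 -> 1 (same)
  Node 1: index 5 -> 4 (moved)
  Node 2: index 0 -> 0 (same)
  Node 3: index 4 -> 3 (moved)
  Node 4: index 6 -> 5 (moved)
  Node 5: index 2 -> 6 (moved)
  Node 6: index 3 -> 2 (moved)
  Node 7: index 7 -> 7 (same)
Nodes that changed position: 1 3 4 5 6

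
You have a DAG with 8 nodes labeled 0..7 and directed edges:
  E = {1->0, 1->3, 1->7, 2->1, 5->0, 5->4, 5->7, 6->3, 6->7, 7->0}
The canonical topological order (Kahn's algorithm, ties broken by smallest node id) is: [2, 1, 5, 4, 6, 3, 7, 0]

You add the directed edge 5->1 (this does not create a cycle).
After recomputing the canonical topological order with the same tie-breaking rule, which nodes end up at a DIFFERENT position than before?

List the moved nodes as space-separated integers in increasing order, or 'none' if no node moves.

Answer: 1 5

Derivation:
Old toposort: [2, 1, 5, 4, 6, 3, 7, 0]
Added edge 5->1
Recompute Kahn (smallest-id tiebreak):
  initial in-degrees: [3, 2, 0, 2, 1, 0, 0, 3]
  ready (indeg=0): [2, 5, 6]
  pop 2: indeg[1]->1 | ready=[5, 6] | order so far=[2]
  pop 5: indeg[0]->2; indeg[1]->0; indeg[4]->0; indeg[7]->2 | ready=[1, 4, 6] | order so far=[2, 5]
  pop 1: indeg[0]->1; indeg[3]->1; indeg[7]->1 | ready=[4, 6] | order so far=[2, 5, 1]
  pop 4: no out-edges | ready=[6] | order so far=[2, 5, 1, 4]
  pop 6: indeg[3]->0; indeg[7]->0 | ready=[3, 7] | order so far=[2, 5, 1, 4, 6]
  pop 3: no out-edges | ready=[7] | order so far=[2, 5, 1, 4, 6, 3]
  pop 7: indeg[0]->0 | ready=[0] | order so far=[2, 5, 1, 4, 6, 3, 7]
  pop 0: no out-edges | ready=[] | order so far=[2, 5, 1, 4, 6, 3, 7, 0]
New canonical toposort: [2, 5, 1, 4, 6, 3, 7, 0]
Compare positions:
  Node 0: index 7 -> 7 (same)
  Node 1: index 1 -> 2 (moved)
  Node 2: index 0 -> 0 (same)
  Node 3: index 5 -> 5 (same)
  Node 4: index 3 -> 3 (same)
  Node 5: index 2 -> 1 (moved)
  Node 6: index 4 -> 4 (same)
  Node 7: index 6 -> 6 (same)
Nodes that changed position: 1 5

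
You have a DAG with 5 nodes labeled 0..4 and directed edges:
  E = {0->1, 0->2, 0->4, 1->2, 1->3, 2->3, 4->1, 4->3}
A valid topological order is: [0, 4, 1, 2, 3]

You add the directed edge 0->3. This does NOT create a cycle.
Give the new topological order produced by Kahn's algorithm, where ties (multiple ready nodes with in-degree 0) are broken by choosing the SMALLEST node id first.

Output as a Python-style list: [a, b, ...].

Old toposort: [0, 4, 1, 2, 3]
Added edge: 0->3
Position of 0 (0) < position of 3 (4). Old order still valid.
Run Kahn's algorithm (break ties by smallest node id):
  initial in-degrees: [0, 2, 2, 4, 1]
  ready (indeg=0): [0]
  pop 0: indeg[1]->1; indeg[2]->1; indeg[3]->3; indeg[4]->0 | ready=[4] | order so far=[0]
  pop 4: indeg[1]->0; indeg[3]->2 | ready=[1] | order so far=[0, 4]
  pop 1: indeg[2]->0; indeg[3]->1 | ready=[2] | order so far=[0, 4, 1]
  pop 2: indeg[3]->0 | ready=[3] | order so far=[0, 4, 1, 2]
  pop 3: no out-edges | ready=[] | order so far=[0, 4, 1, 2, 3]
  Result: [0, 4, 1, 2, 3]

Answer: [0, 4, 1, 2, 3]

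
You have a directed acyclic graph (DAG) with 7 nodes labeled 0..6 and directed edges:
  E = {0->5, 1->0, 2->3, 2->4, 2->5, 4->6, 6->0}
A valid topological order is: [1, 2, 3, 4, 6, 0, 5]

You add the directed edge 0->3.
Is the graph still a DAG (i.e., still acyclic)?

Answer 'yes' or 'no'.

Given toposort: [1, 2, 3, 4, 6, 0, 5]
Position of 0: index 5; position of 3: index 2
New edge 0->3: backward (u after v in old order)
Backward edge: old toposort is now invalid. Check if this creates a cycle.
Does 3 already reach 0? Reachable from 3: [3]. NO -> still a DAG (reorder needed).
Still a DAG? yes

Answer: yes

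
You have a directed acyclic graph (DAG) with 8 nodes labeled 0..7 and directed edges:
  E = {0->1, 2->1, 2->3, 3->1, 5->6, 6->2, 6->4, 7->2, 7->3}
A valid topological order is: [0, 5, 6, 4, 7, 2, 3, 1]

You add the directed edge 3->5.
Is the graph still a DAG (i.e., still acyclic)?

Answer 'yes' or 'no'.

Answer: no

Derivation:
Given toposort: [0, 5, 6, 4, 7, 2, 3, 1]
Position of 3: index 6; position of 5: index 1
New edge 3->5: backward (u after v in old order)
Backward edge: old toposort is now invalid. Check if this creates a cycle.
Does 5 already reach 3? Reachable from 5: [1, 2, 3, 4, 5, 6]. YES -> cycle!
Still a DAG? no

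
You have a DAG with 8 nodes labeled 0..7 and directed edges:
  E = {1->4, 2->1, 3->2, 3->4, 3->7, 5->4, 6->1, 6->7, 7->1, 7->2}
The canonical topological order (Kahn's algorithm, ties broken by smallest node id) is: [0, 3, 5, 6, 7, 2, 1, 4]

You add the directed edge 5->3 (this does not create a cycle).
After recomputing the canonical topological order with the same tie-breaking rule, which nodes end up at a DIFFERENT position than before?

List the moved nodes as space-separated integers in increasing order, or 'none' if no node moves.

Answer: 3 5

Derivation:
Old toposort: [0, 3, 5, 6, 7, 2, 1, 4]
Added edge 5->3
Recompute Kahn (smallest-id tiebreak):
  initial in-degrees: [0, 3, 2, 1, 3, 0, 0, 2]
  ready (indeg=0): [0, 5, 6]
  pop 0: no out-edges | ready=[5, 6] | order so far=[0]
  pop 5: indeg[3]->0; indeg[4]->2 | ready=[3, 6] | order so far=[0, 5]
  pop 3: indeg[2]->1; indeg[4]->1; indeg[7]->1 | ready=[6] | order so far=[0, 5, 3]
  pop 6: indeg[1]->2; indeg[7]->0 | ready=[7] | order so far=[0, 5, 3, 6]
  pop 7: indeg[1]->1; indeg[2]->0 | ready=[2] | order so far=[0, 5, 3, 6, 7]
  pop 2: indeg[1]->0 | ready=[1] | order so far=[0, 5, 3, 6, 7, 2]
  pop 1: indeg[4]->0 | ready=[4] | order so far=[0, 5, 3, 6, 7, 2, 1]
  pop 4: no out-edges | ready=[] | order so far=[0, 5, 3, 6, 7, 2, 1, 4]
New canonical toposort: [0, 5, 3, 6, 7, 2, 1, 4]
Compare positions:
  Node 0: index 0 -> 0 (same)
  Node 1: index 6 -> 6 (same)
  Node 2: index 5 -> 5 (same)
  Node 3: index 1 -> 2 (moved)
  Node 4: index 7 -> 7 (same)
  Node 5: index 2 -> 1 (moved)
  Node 6: index 3 -> 3 (same)
  Node 7: index 4 -> 4 (same)
Nodes that changed position: 3 5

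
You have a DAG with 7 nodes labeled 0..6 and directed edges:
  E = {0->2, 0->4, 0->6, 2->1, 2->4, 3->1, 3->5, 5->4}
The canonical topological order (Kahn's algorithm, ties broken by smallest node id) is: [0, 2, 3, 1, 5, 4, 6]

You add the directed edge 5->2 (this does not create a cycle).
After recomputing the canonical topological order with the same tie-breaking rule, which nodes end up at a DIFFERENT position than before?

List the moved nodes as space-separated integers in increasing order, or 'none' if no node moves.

Answer: 1 2 3 5

Derivation:
Old toposort: [0, 2, 3, 1, 5, 4, 6]
Added edge 5->2
Recompute Kahn (smallest-id tiebreak):
  initial in-degrees: [0, 2, 2, 0, 3, 1, 1]
  ready (indeg=0): [0, 3]
  pop 0: indeg[2]->1; indeg[4]->2; indeg[6]->0 | ready=[3, 6] | order so far=[0]
  pop 3: indeg[1]->1; indeg[5]->0 | ready=[5, 6] | order so far=[0, 3]
  pop 5: indeg[2]->0; indeg[4]->1 | ready=[2, 6] | order so far=[0, 3, 5]
  pop 2: indeg[1]->0; indeg[4]->0 | ready=[1, 4, 6] | order so far=[0, 3, 5, 2]
  pop 1: no out-edges | ready=[4, 6] | order so far=[0, 3, 5, 2, 1]
  pop 4: no out-edges | ready=[6] | order so far=[0, 3, 5, 2, 1, 4]
  pop 6: no out-edges | ready=[] | order so far=[0, 3, 5, 2, 1, 4, 6]
New canonical toposort: [0, 3, 5, 2, 1, 4, 6]
Compare positions:
  Node 0: index 0 -> 0 (same)
  Node 1: index 3 -> 4 (moved)
  Node 2: index 1 -> 3 (moved)
  Node 3: index 2 -> 1 (moved)
  Node 4: index 5 -> 5 (same)
  Node 5: index 4 -> 2 (moved)
  Node 6: index 6 -> 6 (same)
Nodes that changed position: 1 2 3 5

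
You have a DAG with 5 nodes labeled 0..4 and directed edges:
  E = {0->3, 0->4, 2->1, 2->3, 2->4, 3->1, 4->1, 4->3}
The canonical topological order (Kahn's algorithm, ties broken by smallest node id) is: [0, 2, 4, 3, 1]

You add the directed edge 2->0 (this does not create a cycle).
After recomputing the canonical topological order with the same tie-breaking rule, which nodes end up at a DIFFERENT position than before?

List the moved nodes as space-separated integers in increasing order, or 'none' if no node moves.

Answer: 0 2

Derivation:
Old toposort: [0, 2, 4, 3, 1]
Added edge 2->0
Recompute Kahn (smallest-id tiebreak):
  initial in-degrees: [1, 3, 0, 3, 2]
  ready (indeg=0): [2]
  pop 2: indeg[0]->0; indeg[1]->2; indeg[3]->2; indeg[4]->1 | ready=[0] | order so far=[2]
  pop 0: indeg[3]->1; indeg[4]->0 | ready=[4] | order so far=[2, 0]
  pop 4: indeg[1]->1; indeg[3]->0 | ready=[3] | order so far=[2, 0, 4]
  pop 3: indeg[1]->0 | ready=[1] | order so far=[2, 0, 4, 3]
  pop 1: no out-edges | ready=[] | order so far=[2, 0, 4, 3, 1]
New canonical toposort: [2, 0, 4, 3, 1]
Compare positions:
  Node 0: index 0 -> 1 (moved)
  Node 1: index 4 -> 4 (same)
  Node 2: index 1 -> 0 (moved)
  Node 3: index 3 -> 3 (same)
  Node 4: index 2 -> 2 (same)
Nodes that changed position: 0 2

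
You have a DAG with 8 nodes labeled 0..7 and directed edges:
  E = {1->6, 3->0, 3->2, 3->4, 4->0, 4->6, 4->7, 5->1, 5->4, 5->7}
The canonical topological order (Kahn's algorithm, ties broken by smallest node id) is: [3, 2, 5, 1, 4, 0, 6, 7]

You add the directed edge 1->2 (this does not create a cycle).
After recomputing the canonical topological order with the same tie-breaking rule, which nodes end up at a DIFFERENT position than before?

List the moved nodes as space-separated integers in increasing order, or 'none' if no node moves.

Old toposort: [3, 2, 5, 1, 4, 0, 6, 7]
Added edge 1->2
Recompute Kahn (smallest-id tiebreak):
  initial in-degrees: [2, 1, 2, 0, 2, 0, 2, 2]
  ready (indeg=0): [3, 5]
  pop 3: indeg[0]->1; indeg[2]->1; indeg[4]->1 | ready=[5] | order so far=[3]
  pop 5: indeg[1]->0; indeg[4]->0; indeg[7]->1 | ready=[1, 4] | order so far=[3, 5]
  pop 1: indeg[2]->0; indeg[6]->1 | ready=[2, 4] | order so far=[3, 5, 1]
  pop 2: no out-edges | ready=[4] | order so far=[3, 5, 1, 2]
  pop 4: indeg[0]->0; indeg[6]->0; indeg[7]->0 | ready=[0, 6, 7] | order so far=[3, 5, 1, 2, 4]
  pop 0: no out-edges | ready=[6, 7] | order so far=[3, 5, 1, 2, 4, 0]
  pop 6: no out-edges | ready=[7] | order so far=[3, 5, 1, 2, 4, 0, 6]
  pop 7: no out-edges | ready=[] | order so far=[3, 5, 1, 2, 4, 0, 6, 7]
New canonical toposort: [3, 5, 1, 2, 4, 0, 6, 7]
Compare positions:
  Node 0: index 5 -> 5 (same)
  Node 1: index 3 -> 2 (moved)
  Node 2: index 1 -> 3 (moved)
  Node 3: index 0 -> 0 (same)
  Node 4: index 4 -> 4 (same)
  Node 5: index 2 -> 1 (moved)
  Node 6: index 6 -> 6 (same)
  Node 7: index 7 -> 7 (same)
Nodes that changed position: 1 2 5

Answer: 1 2 5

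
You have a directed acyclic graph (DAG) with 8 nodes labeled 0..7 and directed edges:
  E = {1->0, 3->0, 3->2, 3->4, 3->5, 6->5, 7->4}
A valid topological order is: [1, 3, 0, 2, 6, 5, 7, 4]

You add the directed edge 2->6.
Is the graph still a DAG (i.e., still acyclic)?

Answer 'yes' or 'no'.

Given toposort: [1, 3, 0, 2, 6, 5, 7, 4]
Position of 2: index 3; position of 6: index 4
New edge 2->6: forward
Forward edge: respects the existing order. Still a DAG, same toposort still valid.
Still a DAG? yes

Answer: yes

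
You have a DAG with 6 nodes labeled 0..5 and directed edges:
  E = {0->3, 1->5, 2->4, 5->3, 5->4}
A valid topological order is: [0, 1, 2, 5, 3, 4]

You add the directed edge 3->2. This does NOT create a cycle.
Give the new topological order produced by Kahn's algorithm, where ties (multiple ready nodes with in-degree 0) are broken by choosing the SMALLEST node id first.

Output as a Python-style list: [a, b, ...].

Old toposort: [0, 1, 2, 5, 3, 4]
Added edge: 3->2
Position of 3 (4) > position of 2 (2). Must reorder: 3 must now come before 2.
Run Kahn's algorithm (break ties by smallest node id):
  initial in-degrees: [0, 0, 1, 2, 2, 1]
  ready (indeg=0): [0, 1]
  pop 0: indeg[3]->1 | ready=[1] | order so far=[0]
  pop 1: indeg[5]->0 | ready=[5] | order so far=[0, 1]
  pop 5: indeg[3]->0; indeg[4]->1 | ready=[3] | order so far=[0, 1, 5]
  pop 3: indeg[2]->0 | ready=[2] | order so far=[0, 1, 5, 3]
  pop 2: indeg[4]->0 | ready=[4] | order so far=[0, 1, 5, 3, 2]
  pop 4: no out-edges | ready=[] | order so far=[0, 1, 5, 3, 2, 4]
  Result: [0, 1, 5, 3, 2, 4]

Answer: [0, 1, 5, 3, 2, 4]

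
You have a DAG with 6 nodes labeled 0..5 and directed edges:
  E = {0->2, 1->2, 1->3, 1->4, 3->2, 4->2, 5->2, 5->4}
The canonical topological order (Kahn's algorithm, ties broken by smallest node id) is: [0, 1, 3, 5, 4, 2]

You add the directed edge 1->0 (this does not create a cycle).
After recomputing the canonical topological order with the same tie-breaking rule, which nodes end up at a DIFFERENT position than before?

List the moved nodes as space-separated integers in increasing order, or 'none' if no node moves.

Answer: 0 1

Derivation:
Old toposort: [0, 1, 3, 5, 4, 2]
Added edge 1->0
Recompute Kahn (smallest-id tiebreak):
  initial in-degrees: [1, 0, 5, 1, 2, 0]
  ready (indeg=0): [1, 5]
  pop 1: indeg[0]->0; indeg[2]->4; indeg[3]->0; indeg[4]->1 | ready=[0, 3, 5] | order so far=[1]
  pop 0: indeg[2]->3 | ready=[3, 5] | order so far=[1, 0]
  pop 3: indeg[2]->2 | ready=[5] | order so far=[1, 0, 3]
  pop 5: indeg[2]->1; indeg[4]->0 | ready=[4] | order so far=[1, 0, 3, 5]
  pop 4: indeg[2]->0 | ready=[2] | order so far=[1, 0, 3, 5, 4]
  pop 2: no out-edges | ready=[] | order so far=[1, 0, 3, 5, 4, 2]
New canonical toposort: [1, 0, 3, 5, 4, 2]
Compare positions:
  Node 0: index 0 -> 1 (moved)
  Node 1: index 1 -> 0 (moved)
  Node 2: index 5 -> 5 (same)
  Node 3: index 2 -> 2 (same)
  Node 4: index 4 -> 4 (same)
  Node 5: index 3 -> 3 (same)
Nodes that changed position: 0 1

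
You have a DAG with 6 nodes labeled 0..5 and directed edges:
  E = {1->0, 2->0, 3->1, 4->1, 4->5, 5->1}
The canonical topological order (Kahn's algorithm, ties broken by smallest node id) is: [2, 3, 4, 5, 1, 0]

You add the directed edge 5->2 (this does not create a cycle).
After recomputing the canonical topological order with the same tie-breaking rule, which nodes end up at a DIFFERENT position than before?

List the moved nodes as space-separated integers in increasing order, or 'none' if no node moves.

Answer: 1 2 3 4 5

Derivation:
Old toposort: [2, 3, 4, 5, 1, 0]
Added edge 5->2
Recompute Kahn (smallest-id tiebreak):
  initial in-degrees: [2, 3, 1, 0, 0, 1]
  ready (indeg=0): [3, 4]
  pop 3: indeg[1]->2 | ready=[4] | order so far=[3]
  pop 4: indeg[1]->1; indeg[5]->0 | ready=[5] | order so far=[3, 4]
  pop 5: indeg[1]->0; indeg[2]->0 | ready=[1, 2] | order so far=[3, 4, 5]
  pop 1: indeg[0]->1 | ready=[2] | order so far=[3, 4, 5, 1]
  pop 2: indeg[0]->0 | ready=[0] | order so far=[3, 4, 5, 1, 2]
  pop 0: no out-edges | ready=[] | order so far=[3, 4, 5, 1, 2, 0]
New canonical toposort: [3, 4, 5, 1, 2, 0]
Compare positions:
  Node 0: index 5 -> 5 (same)
  Node 1: index 4 -> 3 (moved)
  Node 2: index 0 -> 4 (moved)
  Node 3: index 1 -> 0 (moved)
  Node 4: index 2 -> 1 (moved)
  Node 5: index 3 -> 2 (moved)
Nodes that changed position: 1 2 3 4 5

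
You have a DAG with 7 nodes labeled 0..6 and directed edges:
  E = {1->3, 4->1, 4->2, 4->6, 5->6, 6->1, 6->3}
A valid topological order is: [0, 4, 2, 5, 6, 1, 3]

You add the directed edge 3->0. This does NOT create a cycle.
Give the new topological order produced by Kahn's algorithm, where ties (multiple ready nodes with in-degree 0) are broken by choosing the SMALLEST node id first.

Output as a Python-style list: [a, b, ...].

Answer: [4, 2, 5, 6, 1, 3, 0]

Derivation:
Old toposort: [0, 4, 2, 5, 6, 1, 3]
Added edge: 3->0
Position of 3 (6) > position of 0 (0). Must reorder: 3 must now come before 0.
Run Kahn's algorithm (break ties by smallest node id):
  initial in-degrees: [1, 2, 1, 2, 0, 0, 2]
  ready (indeg=0): [4, 5]
  pop 4: indeg[1]->1; indeg[2]->0; indeg[6]->1 | ready=[2, 5] | order so far=[4]
  pop 2: no out-edges | ready=[5] | order so far=[4, 2]
  pop 5: indeg[6]->0 | ready=[6] | order so far=[4, 2, 5]
  pop 6: indeg[1]->0; indeg[3]->1 | ready=[1] | order so far=[4, 2, 5, 6]
  pop 1: indeg[3]->0 | ready=[3] | order so far=[4, 2, 5, 6, 1]
  pop 3: indeg[0]->0 | ready=[0] | order so far=[4, 2, 5, 6, 1, 3]
  pop 0: no out-edges | ready=[] | order so far=[4, 2, 5, 6, 1, 3, 0]
  Result: [4, 2, 5, 6, 1, 3, 0]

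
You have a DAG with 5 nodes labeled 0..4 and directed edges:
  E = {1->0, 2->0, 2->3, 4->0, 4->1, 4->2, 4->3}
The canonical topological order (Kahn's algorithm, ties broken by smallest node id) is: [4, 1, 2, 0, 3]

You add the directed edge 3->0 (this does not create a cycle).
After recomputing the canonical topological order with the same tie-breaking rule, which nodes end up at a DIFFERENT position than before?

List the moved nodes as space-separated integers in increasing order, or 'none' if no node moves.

Old toposort: [4, 1, 2, 0, 3]
Added edge 3->0
Recompute Kahn (smallest-id tiebreak):
  initial in-degrees: [4, 1, 1, 2, 0]
  ready (indeg=0): [4]
  pop 4: indeg[0]->3; indeg[1]->0; indeg[2]->0; indeg[3]->1 | ready=[1, 2] | order so far=[4]
  pop 1: indeg[0]->2 | ready=[2] | order so far=[4, 1]
  pop 2: indeg[0]->1; indeg[3]->0 | ready=[3] | order so far=[4, 1, 2]
  pop 3: indeg[0]->0 | ready=[0] | order so far=[4, 1, 2, 3]
  pop 0: no out-edges | ready=[] | order so far=[4, 1, 2, 3, 0]
New canonical toposort: [4, 1, 2, 3, 0]
Compare positions:
  Node 0: index 3 -> 4 (moved)
  Node 1: index 1 -> 1 (same)
  Node 2: index 2 -> 2 (same)
  Node 3: index 4 -> 3 (moved)
  Node 4: index 0 -> 0 (same)
Nodes that changed position: 0 3

Answer: 0 3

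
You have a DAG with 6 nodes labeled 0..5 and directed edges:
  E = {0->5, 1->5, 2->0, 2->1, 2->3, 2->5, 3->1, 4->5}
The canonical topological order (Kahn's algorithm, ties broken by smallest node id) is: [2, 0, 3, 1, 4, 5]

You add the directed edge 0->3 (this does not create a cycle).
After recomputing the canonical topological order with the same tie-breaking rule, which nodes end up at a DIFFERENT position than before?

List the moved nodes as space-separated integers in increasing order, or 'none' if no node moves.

Old toposort: [2, 0, 3, 1, 4, 5]
Added edge 0->3
Recompute Kahn (smallest-id tiebreak):
  initial in-degrees: [1, 2, 0, 2, 0, 4]
  ready (indeg=0): [2, 4]
  pop 2: indeg[0]->0; indeg[1]->1; indeg[3]->1; indeg[5]->3 | ready=[0, 4] | order so far=[2]
  pop 0: indeg[3]->0; indeg[5]->2 | ready=[3, 4] | order so far=[2, 0]
  pop 3: indeg[1]->0 | ready=[1, 4] | order so far=[2, 0, 3]
  pop 1: indeg[5]->1 | ready=[4] | order so far=[2, 0, 3, 1]
  pop 4: indeg[5]->0 | ready=[5] | order so far=[2, 0, 3, 1, 4]
  pop 5: no out-edges | ready=[] | order so far=[2, 0, 3, 1, 4, 5]
New canonical toposort: [2, 0, 3, 1, 4, 5]
Compare positions:
  Node 0: index 1 -> 1 (same)
  Node 1: index 3 -> 3 (same)
  Node 2: index 0 -> 0 (same)
  Node 3: index 2 -> 2 (same)
  Node 4: index 4 -> 4 (same)
  Node 5: index 5 -> 5 (same)
Nodes that changed position: none

Answer: none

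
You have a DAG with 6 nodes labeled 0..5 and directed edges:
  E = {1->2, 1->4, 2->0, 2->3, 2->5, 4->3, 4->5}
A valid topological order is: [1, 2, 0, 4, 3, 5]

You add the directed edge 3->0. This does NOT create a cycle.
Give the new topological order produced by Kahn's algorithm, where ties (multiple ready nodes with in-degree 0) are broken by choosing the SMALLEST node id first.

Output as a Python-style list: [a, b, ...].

Answer: [1, 2, 4, 3, 0, 5]

Derivation:
Old toposort: [1, 2, 0, 4, 3, 5]
Added edge: 3->0
Position of 3 (4) > position of 0 (2). Must reorder: 3 must now come before 0.
Run Kahn's algorithm (break ties by smallest node id):
  initial in-degrees: [2, 0, 1, 2, 1, 2]
  ready (indeg=0): [1]
  pop 1: indeg[2]->0; indeg[4]->0 | ready=[2, 4] | order so far=[1]
  pop 2: indeg[0]->1; indeg[3]->1; indeg[5]->1 | ready=[4] | order so far=[1, 2]
  pop 4: indeg[3]->0; indeg[5]->0 | ready=[3, 5] | order so far=[1, 2, 4]
  pop 3: indeg[0]->0 | ready=[0, 5] | order so far=[1, 2, 4, 3]
  pop 0: no out-edges | ready=[5] | order so far=[1, 2, 4, 3, 0]
  pop 5: no out-edges | ready=[] | order so far=[1, 2, 4, 3, 0, 5]
  Result: [1, 2, 4, 3, 0, 5]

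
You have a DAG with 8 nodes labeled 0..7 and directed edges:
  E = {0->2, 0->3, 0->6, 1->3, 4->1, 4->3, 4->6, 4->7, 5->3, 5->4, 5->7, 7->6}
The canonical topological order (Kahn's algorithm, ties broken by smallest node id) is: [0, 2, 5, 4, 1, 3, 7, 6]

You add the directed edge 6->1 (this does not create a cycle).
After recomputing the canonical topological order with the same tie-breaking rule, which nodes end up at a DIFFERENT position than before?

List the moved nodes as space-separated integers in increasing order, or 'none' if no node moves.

Answer: 1 3 6 7

Derivation:
Old toposort: [0, 2, 5, 4, 1, 3, 7, 6]
Added edge 6->1
Recompute Kahn (smallest-id tiebreak):
  initial in-degrees: [0, 2, 1, 4, 1, 0, 3, 2]
  ready (indeg=0): [0, 5]
  pop 0: indeg[2]->0; indeg[3]->3; indeg[6]->2 | ready=[2, 5] | order so far=[0]
  pop 2: no out-edges | ready=[5] | order so far=[0, 2]
  pop 5: indeg[3]->2; indeg[4]->0; indeg[7]->1 | ready=[4] | order so far=[0, 2, 5]
  pop 4: indeg[1]->1; indeg[3]->1; indeg[6]->1; indeg[7]->0 | ready=[7] | order so far=[0, 2, 5, 4]
  pop 7: indeg[6]->0 | ready=[6] | order so far=[0, 2, 5, 4, 7]
  pop 6: indeg[1]->0 | ready=[1] | order so far=[0, 2, 5, 4, 7, 6]
  pop 1: indeg[3]->0 | ready=[3] | order so far=[0, 2, 5, 4, 7, 6, 1]
  pop 3: no out-edges | ready=[] | order so far=[0, 2, 5, 4, 7, 6, 1, 3]
New canonical toposort: [0, 2, 5, 4, 7, 6, 1, 3]
Compare positions:
  Node 0: index 0 -> 0 (same)
  Node 1: index 4 -> 6 (moved)
  Node 2: index 1 -> 1 (same)
  Node 3: index 5 -> 7 (moved)
  Node 4: index 3 -> 3 (same)
  Node 5: index 2 -> 2 (same)
  Node 6: index 7 -> 5 (moved)
  Node 7: index 6 -> 4 (moved)
Nodes that changed position: 1 3 6 7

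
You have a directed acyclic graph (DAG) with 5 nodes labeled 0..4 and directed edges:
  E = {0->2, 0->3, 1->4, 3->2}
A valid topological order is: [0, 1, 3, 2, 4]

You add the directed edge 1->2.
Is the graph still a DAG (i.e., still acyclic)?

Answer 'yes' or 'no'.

Given toposort: [0, 1, 3, 2, 4]
Position of 1: index 1; position of 2: index 3
New edge 1->2: forward
Forward edge: respects the existing order. Still a DAG, same toposort still valid.
Still a DAG? yes

Answer: yes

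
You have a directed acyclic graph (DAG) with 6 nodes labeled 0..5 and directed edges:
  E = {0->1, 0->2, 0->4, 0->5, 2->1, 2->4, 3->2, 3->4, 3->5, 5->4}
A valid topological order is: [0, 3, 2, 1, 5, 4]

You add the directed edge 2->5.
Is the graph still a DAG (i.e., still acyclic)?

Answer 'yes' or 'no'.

Answer: yes

Derivation:
Given toposort: [0, 3, 2, 1, 5, 4]
Position of 2: index 2; position of 5: index 4
New edge 2->5: forward
Forward edge: respects the existing order. Still a DAG, same toposort still valid.
Still a DAG? yes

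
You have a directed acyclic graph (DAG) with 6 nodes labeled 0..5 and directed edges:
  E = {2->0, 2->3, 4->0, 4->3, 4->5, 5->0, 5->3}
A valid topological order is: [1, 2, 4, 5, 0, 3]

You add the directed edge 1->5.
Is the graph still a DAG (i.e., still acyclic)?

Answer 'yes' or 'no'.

Answer: yes

Derivation:
Given toposort: [1, 2, 4, 5, 0, 3]
Position of 1: index 0; position of 5: index 3
New edge 1->5: forward
Forward edge: respects the existing order. Still a DAG, same toposort still valid.
Still a DAG? yes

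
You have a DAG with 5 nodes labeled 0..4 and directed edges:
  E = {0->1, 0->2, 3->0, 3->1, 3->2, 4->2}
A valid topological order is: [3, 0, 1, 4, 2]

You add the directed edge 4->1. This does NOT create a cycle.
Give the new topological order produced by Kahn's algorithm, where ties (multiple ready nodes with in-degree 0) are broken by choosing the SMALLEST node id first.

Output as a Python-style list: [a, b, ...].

Answer: [3, 0, 4, 1, 2]

Derivation:
Old toposort: [3, 0, 1, 4, 2]
Added edge: 4->1
Position of 4 (3) > position of 1 (2). Must reorder: 4 must now come before 1.
Run Kahn's algorithm (break ties by smallest node id):
  initial in-degrees: [1, 3, 3, 0, 0]
  ready (indeg=0): [3, 4]
  pop 3: indeg[0]->0; indeg[1]->2; indeg[2]->2 | ready=[0, 4] | order so far=[3]
  pop 0: indeg[1]->1; indeg[2]->1 | ready=[4] | order so far=[3, 0]
  pop 4: indeg[1]->0; indeg[2]->0 | ready=[1, 2] | order so far=[3, 0, 4]
  pop 1: no out-edges | ready=[2] | order so far=[3, 0, 4, 1]
  pop 2: no out-edges | ready=[] | order so far=[3, 0, 4, 1, 2]
  Result: [3, 0, 4, 1, 2]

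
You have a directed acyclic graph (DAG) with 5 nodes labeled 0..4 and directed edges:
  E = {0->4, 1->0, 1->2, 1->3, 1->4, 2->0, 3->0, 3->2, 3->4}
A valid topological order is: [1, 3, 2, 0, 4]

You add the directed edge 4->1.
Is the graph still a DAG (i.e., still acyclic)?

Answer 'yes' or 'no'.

Given toposort: [1, 3, 2, 0, 4]
Position of 4: index 4; position of 1: index 0
New edge 4->1: backward (u after v in old order)
Backward edge: old toposort is now invalid. Check if this creates a cycle.
Does 1 already reach 4? Reachable from 1: [0, 1, 2, 3, 4]. YES -> cycle!
Still a DAG? no

Answer: no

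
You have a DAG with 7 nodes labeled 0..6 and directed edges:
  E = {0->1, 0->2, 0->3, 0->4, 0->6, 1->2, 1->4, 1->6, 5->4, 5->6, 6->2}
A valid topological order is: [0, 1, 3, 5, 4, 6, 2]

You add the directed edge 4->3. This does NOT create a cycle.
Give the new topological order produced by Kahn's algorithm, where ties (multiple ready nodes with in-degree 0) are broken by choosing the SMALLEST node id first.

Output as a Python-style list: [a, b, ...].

Answer: [0, 1, 5, 4, 3, 6, 2]

Derivation:
Old toposort: [0, 1, 3, 5, 4, 6, 2]
Added edge: 4->3
Position of 4 (4) > position of 3 (2). Must reorder: 4 must now come before 3.
Run Kahn's algorithm (break ties by smallest node id):
  initial in-degrees: [0, 1, 3, 2, 3, 0, 3]
  ready (indeg=0): [0, 5]
  pop 0: indeg[1]->0; indeg[2]->2; indeg[3]->1; indeg[4]->2; indeg[6]->2 | ready=[1, 5] | order so far=[0]
  pop 1: indeg[2]->1; indeg[4]->1; indeg[6]->1 | ready=[5] | order so far=[0, 1]
  pop 5: indeg[4]->0; indeg[6]->0 | ready=[4, 6] | order so far=[0, 1, 5]
  pop 4: indeg[3]->0 | ready=[3, 6] | order so far=[0, 1, 5, 4]
  pop 3: no out-edges | ready=[6] | order so far=[0, 1, 5, 4, 3]
  pop 6: indeg[2]->0 | ready=[2] | order so far=[0, 1, 5, 4, 3, 6]
  pop 2: no out-edges | ready=[] | order so far=[0, 1, 5, 4, 3, 6, 2]
  Result: [0, 1, 5, 4, 3, 6, 2]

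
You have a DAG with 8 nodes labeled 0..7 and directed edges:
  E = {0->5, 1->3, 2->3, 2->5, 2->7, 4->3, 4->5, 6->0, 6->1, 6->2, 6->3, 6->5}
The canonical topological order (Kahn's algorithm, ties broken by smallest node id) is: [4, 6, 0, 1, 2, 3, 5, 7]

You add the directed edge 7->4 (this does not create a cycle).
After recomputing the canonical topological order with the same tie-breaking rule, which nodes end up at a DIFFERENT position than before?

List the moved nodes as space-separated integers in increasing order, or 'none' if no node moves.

Old toposort: [4, 6, 0, 1, 2, 3, 5, 7]
Added edge 7->4
Recompute Kahn (smallest-id tiebreak):
  initial in-degrees: [1, 1, 1, 4, 1, 4, 0, 1]
  ready (indeg=0): [6]
  pop 6: indeg[0]->0; indeg[1]->0; indeg[2]->0; indeg[3]->3; indeg[5]->3 | ready=[0, 1, 2] | order so far=[6]
  pop 0: indeg[5]->2 | ready=[1, 2] | order so far=[6, 0]
  pop 1: indeg[3]->2 | ready=[2] | order so far=[6, 0, 1]
  pop 2: indeg[3]->1; indeg[5]->1; indeg[7]->0 | ready=[7] | order so far=[6, 0, 1, 2]
  pop 7: indeg[4]->0 | ready=[4] | order so far=[6, 0, 1, 2, 7]
  pop 4: indeg[3]->0; indeg[5]->0 | ready=[3, 5] | order so far=[6, 0, 1, 2, 7, 4]
  pop 3: no out-edges | ready=[5] | order so far=[6, 0, 1, 2, 7, 4, 3]
  pop 5: no out-edges | ready=[] | order so far=[6, 0, 1, 2, 7, 4, 3, 5]
New canonical toposort: [6, 0, 1, 2, 7, 4, 3, 5]
Compare positions:
  Node 0: index 2 -> 1 (moved)
  Node 1: index 3 -> 2 (moved)
  Node 2: index 4 -> 3 (moved)
  Node 3: index 5 -> 6 (moved)
  Node 4: index 0 -> 5 (moved)
  Node 5: index 6 -> 7 (moved)
  Node 6: index 1 -> 0 (moved)
  Node 7: index 7 -> 4 (moved)
Nodes that changed position: 0 1 2 3 4 5 6 7

Answer: 0 1 2 3 4 5 6 7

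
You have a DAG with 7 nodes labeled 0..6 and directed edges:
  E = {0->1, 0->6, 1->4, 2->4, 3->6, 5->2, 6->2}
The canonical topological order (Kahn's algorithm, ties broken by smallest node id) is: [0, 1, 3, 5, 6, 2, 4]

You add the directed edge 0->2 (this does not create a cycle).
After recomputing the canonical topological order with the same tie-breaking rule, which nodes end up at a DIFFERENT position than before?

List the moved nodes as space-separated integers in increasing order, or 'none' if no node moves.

Answer: none

Derivation:
Old toposort: [0, 1, 3, 5, 6, 2, 4]
Added edge 0->2
Recompute Kahn (smallest-id tiebreak):
  initial in-degrees: [0, 1, 3, 0, 2, 0, 2]
  ready (indeg=0): [0, 3, 5]
  pop 0: indeg[1]->0; indeg[2]->2; indeg[6]->1 | ready=[1, 3, 5] | order so far=[0]
  pop 1: indeg[4]->1 | ready=[3, 5] | order so far=[0, 1]
  pop 3: indeg[6]->0 | ready=[5, 6] | order so far=[0, 1, 3]
  pop 5: indeg[2]->1 | ready=[6] | order so far=[0, 1, 3, 5]
  pop 6: indeg[2]->0 | ready=[2] | order so far=[0, 1, 3, 5, 6]
  pop 2: indeg[4]->0 | ready=[4] | order so far=[0, 1, 3, 5, 6, 2]
  pop 4: no out-edges | ready=[] | order so far=[0, 1, 3, 5, 6, 2, 4]
New canonical toposort: [0, 1, 3, 5, 6, 2, 4]
Compare positions:
  Node 0: index 0 -> 0 (same)
  Node 1: index 1 -> 1 (same)
  Node 2: index 5 -> 5 (same)
  Node 3: index 2 -> 2 (same)
  Node 4: index 6 -> 6 (same)
  Node 5: index 3 -> 3 (same)
  Node 6: index 4 -> 4 (same)
Nodes that changed position: none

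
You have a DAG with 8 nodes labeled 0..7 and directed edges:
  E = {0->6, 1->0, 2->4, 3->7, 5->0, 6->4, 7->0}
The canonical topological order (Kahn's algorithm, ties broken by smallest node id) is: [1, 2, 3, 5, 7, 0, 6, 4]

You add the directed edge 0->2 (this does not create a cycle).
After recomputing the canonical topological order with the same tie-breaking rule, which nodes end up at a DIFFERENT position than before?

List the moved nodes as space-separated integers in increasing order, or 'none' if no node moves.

Answer: 0 2 3 5 7

Derivation:
Old toposort: [1, 2, 3, 5, 7, 0, 6, 4]
Added edge 0->2
Recompute Kahn (smallest-id tiebreak):
  initial in-degrees: [3, 0, 1, 0, 2, 0, 1, 1]
  ready (indeg=0): [1, 3, 5]
  pop 1: indeg[0]->2 | ready=[3, 5] | order so far=[1]
  pop 3: indeg[7]->0 | ready=[5, 7] | order so far=[1, 3]
  pop 5: indeg[0]->1 | ready=[7] | order so far=[1, 3, 5]
  pop 7: indeg[0]->0 | ready=[0] | order so far=[1, 3, 5, 7]
  pop 0: indeg[2]->0; indeg[6]->0 | ready=[2, 6] | order so far=[1, 3, 5, 7, 0]
  pop 2: indeg[4]->1 | ready=[6] | order so far=[1, 3, 5, 7, 0, 2]
  pop 6: indeg[4]->0 | ready=[4] | order so far=[1, 3, 5, 7, 0, 2, 6]
  pop 4: no out-edges | ready=[] | order so far=[1, 3, 5, 7, 0, 2, 6, 4]
New canonical toposort: [1, 3, 5, 7, 0, 2, 6, 4]
Compare positions:
  Node 0: index 5 -> 4 (moved)
  Node 1: index 0 -> 0 (same)
  Node 2: index 1 -> 5 (moved)
  Node 3: index 2 -> 1 (moved)
  Node 4: index 7 -> 7 (same)
  Node 5: index 3 -> 2 (moved)
  Node 6: index 6 -> 6 (same)
  Node 7: index 4 -> 3 (moved)
Nodes that changed position: 0 2 3 5 7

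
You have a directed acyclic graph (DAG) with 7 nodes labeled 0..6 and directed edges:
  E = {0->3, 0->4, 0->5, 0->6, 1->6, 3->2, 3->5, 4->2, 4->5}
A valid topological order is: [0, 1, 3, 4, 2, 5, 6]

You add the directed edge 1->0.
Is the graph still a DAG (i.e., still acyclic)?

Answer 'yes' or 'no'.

Given toposort: [0, 1, 3, 4, 2, 5, 6]
Position of 1: index 1; position of 0: index 0
New edge 1->0: backward (u after v in old order)
Backward edge: old toposort is now invalid. Check if this creates a cycle.
Does 0 already reach 1? Reachable from 0: [0, 2, 3, 4, 5, 6]. NO -> still a DAG (reorder needed).
Still a DAG? yes

Answer: yes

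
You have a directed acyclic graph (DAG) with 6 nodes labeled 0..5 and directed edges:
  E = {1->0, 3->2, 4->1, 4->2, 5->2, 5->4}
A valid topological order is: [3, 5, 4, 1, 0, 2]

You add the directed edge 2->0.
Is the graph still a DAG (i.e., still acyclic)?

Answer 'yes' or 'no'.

Given toposort: [3, 5, 4, 1, 0, 2]
Position of 2: index 5; position of 0: index 4
New edge 2->0: backward (u after v in old order)
Backward edge: old toposort is now invalid. Check if this creates a cycle.
Does 0 already reach 2? Reachable from 0: [0]. NO -> still a DAG (reorder needed).
Still a DAG? yes

Answer: yes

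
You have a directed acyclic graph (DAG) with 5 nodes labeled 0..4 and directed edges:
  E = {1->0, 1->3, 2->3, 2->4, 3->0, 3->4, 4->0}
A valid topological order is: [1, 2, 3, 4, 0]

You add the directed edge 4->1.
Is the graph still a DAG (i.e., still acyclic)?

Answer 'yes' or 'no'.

Given toposort: [1, 2, 3, 4, 0]
Position of 4: index 3; position of 1: index 0
New edge 4->1: backward (u after v in old order)
Backward edge: old toposort is now invalid. Check if this creates a cycle.
Does 1 already reach 4? Reachable from 1: [0, 1, 3, 4]. YES -> cycle!
Still a DAG? no

Answer: no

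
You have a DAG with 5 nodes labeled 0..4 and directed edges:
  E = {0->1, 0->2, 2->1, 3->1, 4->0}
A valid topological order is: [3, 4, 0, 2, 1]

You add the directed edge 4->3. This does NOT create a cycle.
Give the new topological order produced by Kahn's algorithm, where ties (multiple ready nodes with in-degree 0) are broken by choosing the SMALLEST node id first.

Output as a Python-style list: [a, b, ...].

Old toposort: [3, 4, 0, 2, 1]
Added edge: 4->3
Position of 4 (1) > position of 3 (0). Must reorder: 4 must now come before 3.
Run Kahn's algorithm (break ties by smallest node id):
  initial in-degrees: [1, 3, 1, 1, 0]
  ready (indeg=0): [4]
  pop 4: indeg[0]->0; indeg[3]->0 | ready=[0, 3] | order so far=[4]
  pop 0: indeg[1]->2; indeg[2]->0 | ready=[2, 3] | order so far=[4, 0]
  pop 2: indeg[1]->1 | ready=[3] | order so far=[4, 0, 2]
  pop 3: indeg[1]->0 | ready=[1] | order so far=[4, 0, 2, 3]
  pop 1: no out-edges | ready=[] | order so far=[4, 0, 2, 3, 1]
  Result: [4, 0, 2, 3, 1]

Answer: [4, 0, 2, 3, 1]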